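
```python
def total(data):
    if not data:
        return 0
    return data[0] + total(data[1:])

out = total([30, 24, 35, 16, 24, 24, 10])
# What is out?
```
Call trace:
total(data=[30, 24, 35, 16, 24, 24, 10])
  total(data=[24, 35, 16, 24, 24, 10])
    total(data=[35, 16, 24, 24, 10])
      total(data=[16, 24, 24, 10])
        total(data=[24, 24, 10])
          total(data=[24, 10])
            total(data=[10])
              total(data=[])
              -> return 0
            -> return 10
          -> return 34
        -> return 58
      -> return 74
    -> return 109
  -> return 133
-> return 163

Final answer: 163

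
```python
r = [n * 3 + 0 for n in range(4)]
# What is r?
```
Trace:
  n=0
  n=1
  n=2
  n=3
  r=[0, 3, 6, 9]

Final answer: [0, 3, 6, 9]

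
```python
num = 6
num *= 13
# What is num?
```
Trace:
  num=6
  num=78

Final answer: 78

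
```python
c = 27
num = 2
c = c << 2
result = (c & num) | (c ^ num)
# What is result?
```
Trace:
  c=27
  c=27, num=2
  c=108, num=2
  c=108, num=2, result=110

Final answer: 110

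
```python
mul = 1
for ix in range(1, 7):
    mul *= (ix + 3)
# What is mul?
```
Trace:
  mul=1
  mul=4, ix=1
  mul=20, ix=2
  mul=120, ix=3
  mul=840, ix=4
  mul=6720, ix=5
  mul=60480, ix=6

Final answer: 60480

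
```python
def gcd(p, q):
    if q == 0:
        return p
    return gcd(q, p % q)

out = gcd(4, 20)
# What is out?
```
Call trace:
gcd(p=4, q=20)
  gcd(p=20, q=4)
    gcd(p=4, q=0)
    -> return 4
  -> return 4
-> return 4

Final answer: 4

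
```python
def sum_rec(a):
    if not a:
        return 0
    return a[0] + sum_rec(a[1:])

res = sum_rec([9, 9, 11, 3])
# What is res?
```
Call trace:
sum_rec(a=[9, 9, 11, 3])
  sum_rec(a=[9, 11, 3])
    sum_rec(a=[11, 3])
      sum_rec(a=[3])
        sum_rec(a=[])
        -> return 0
      -> return 3
    -> return 14
  -> return 23
-> return 32

Final answer: 32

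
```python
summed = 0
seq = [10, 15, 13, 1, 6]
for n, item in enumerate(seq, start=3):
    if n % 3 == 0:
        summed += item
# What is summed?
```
Trace:
  summed=0
  summed=10, n=3, item=10
  summed=10, n=4, item=15
  summed=10, n=5, item=13
  summed=11, n=6, item=1
  summed=11, n=7, item=6

Final answer: 11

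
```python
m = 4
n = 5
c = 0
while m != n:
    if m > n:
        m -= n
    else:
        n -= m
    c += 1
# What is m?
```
Trace:
  m=4
  m=4, n=5
  m=4, n=5, c=0
  m=4, n=1, c=1
  m=3, n=1, c=2
  m=2, n=1, c=3
  m=1, n=1, c=4

Final answer: 1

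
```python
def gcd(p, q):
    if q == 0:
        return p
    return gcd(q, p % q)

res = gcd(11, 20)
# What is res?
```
Call trace:
gcd(p=11, q=20)
  gcd(p=20, q=11)
    gcd(p=11, q=9)
      gcd(p=9, q=2)
        gcd(p=2, q=1)
          gcd(p=1, q=0)
          -> return 1
        -> return 1
      -> return 1
    -> return 1
  -> return 1
-> return 1

Final answer: 1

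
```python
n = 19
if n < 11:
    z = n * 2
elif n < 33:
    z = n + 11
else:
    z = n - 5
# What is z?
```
Trace:
  n=19
  n=19, z=30

Final answer: 30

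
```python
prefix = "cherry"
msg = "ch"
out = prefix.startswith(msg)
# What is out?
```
Trace:
  prefix='cherry'
  prefix='cherry', msg='ch'
  prefix='cherry', msg='ch', out=True

Final answer: True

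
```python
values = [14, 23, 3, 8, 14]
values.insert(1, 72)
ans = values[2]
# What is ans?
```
Trace:
  values=[14, 23, 3, 8, 14]
  values=[14, 72, 23, 3, 8, 14]
  values=[14, 72, 23, 3, 8, 14], ans=23

Final answer: 23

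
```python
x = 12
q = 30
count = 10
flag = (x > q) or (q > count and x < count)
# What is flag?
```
Trace:
  x=12
  x=12, q=30
  x=12, q=30, count=10
  x=12, q=30, count=10, flag=False

Final answer: False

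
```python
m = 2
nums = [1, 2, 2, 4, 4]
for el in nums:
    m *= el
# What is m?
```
Trace:
  m=2
  m=2, el=1
  m=4, el=2
  m=8, el=2
  m=32, el=4
  m=128, el=4

Final answer: 128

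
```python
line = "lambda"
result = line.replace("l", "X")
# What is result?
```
Trace:
  line='lambda'
  line='lambda', result='Xambda'

Final answer: 'Xambda'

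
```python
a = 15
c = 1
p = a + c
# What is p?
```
Trace:
  a=15
  a=15, c=1
  a=15, c=1, p=16

Final answer: 16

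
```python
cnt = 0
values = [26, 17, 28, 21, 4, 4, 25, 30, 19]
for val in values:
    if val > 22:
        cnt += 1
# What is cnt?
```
Trace:
  cnt=0
  cnt=1, val=26
  cnt=1, val=17
  cnt=2, val=28
  cnt=2, val=21
  cnt=2, val=4
  cnt=2, val=4
  cnt=3, val=25
  cnt=4, val=30
  cnt=4, val=19

Final answer: 4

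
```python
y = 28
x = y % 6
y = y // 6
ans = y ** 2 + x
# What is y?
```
Trace:
  y=28
  y=28, x=4
  y=4, x=4
  y=4, x=4, ans=20

Final answer: 4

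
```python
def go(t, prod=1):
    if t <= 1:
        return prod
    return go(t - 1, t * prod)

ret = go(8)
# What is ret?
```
Call trace:
go(t=8, prod=1)
  go(t=7, prod=8)
    go(t=6, prod=56)
      go(t=5, prod=336)
        go(t=4, prod=1680)
          go(t=3, prod=6720)
            go(t=2, prod=20160)
              go(t=1, prod=40320)
              -> return 40320
            -> return 40320
          -> return 40320
        -> return 40320
      -> return 40320
    -> return 40320
  -> return 40320
-> return 40320

Final answer: 40320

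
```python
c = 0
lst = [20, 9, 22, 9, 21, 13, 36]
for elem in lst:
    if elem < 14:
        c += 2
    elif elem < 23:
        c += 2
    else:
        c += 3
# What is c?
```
Trace:
  c=0
  c=2, elem=20
  c=4, elem=9
  c=6, elem=22
  c=8, elem=9
  c=10, elem=21
  c=12, elem=13
  c=15, elem=36

Final answer: 15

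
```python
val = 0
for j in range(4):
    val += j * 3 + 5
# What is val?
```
Trace:
  val=0
  val=5, j=0
  val=13, j=1
  val=24, j=2
  val=38, j=3

Final answer: 38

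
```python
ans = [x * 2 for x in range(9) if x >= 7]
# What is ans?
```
Trace:
  x=0
  x=1
  x=2
  x=3
  x=4
  x=5
  x=6
  x=7
  x=8
  ans=[14, 16]

Final answer: [14, 16]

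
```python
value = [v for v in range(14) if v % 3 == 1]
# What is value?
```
Trace:
  v=0
  v=1
  v=2
  v=3
  v=4
  v=5
  v=6
  v=7
  v=8
  v=9
  v=10
  v=11
  v=12
  v=13
  value=[1, 4, 7, 10, 13]

Final answer: [1, 4, 7, 10, 13]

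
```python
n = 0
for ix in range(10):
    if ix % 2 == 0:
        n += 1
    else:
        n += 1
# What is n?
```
Trace:
  n=0
  n=1, ix=0
  n=2, ix=1
  n=3, ix=2
  n=4, ix=3
  n=5, ix=4
  n=6, ix=5
  n=7, ix=6
  n=8, ix=7
  n=9, ix=8
  n=10, ix=9

Final answer: 10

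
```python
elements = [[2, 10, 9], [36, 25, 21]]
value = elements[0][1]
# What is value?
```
Trace:
  elements=[[2, 10, 9], [36, 25, 21]]
  elements=[[2, 10, 9], [36, 25, 21]], value=10

Final answer: 10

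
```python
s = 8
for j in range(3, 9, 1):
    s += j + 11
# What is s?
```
Trace:
  s=8
  s=22, j=3
  s=37, j=4
  s=53, j=5
  s=70, j=6
  s=88, j=7
  s=107, j=8

Final answer: 107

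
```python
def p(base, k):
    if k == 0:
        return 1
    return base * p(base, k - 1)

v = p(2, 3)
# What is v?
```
Call trace:
p(base=2, k=3)
  p(base=2, k=2)
    p(base=2, k=1)
      p(base=2, k=0)
      -> return 1
    -> return 2
  -> return 4
-> return 8

Final answer: 8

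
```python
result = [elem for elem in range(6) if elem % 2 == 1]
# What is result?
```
Trace:
  elem=0
  elem=1
  elem=2
  elem=3
  elem=4
  elem=5
  result=[1, 3, 5]

Final answer: [1, 3, 5]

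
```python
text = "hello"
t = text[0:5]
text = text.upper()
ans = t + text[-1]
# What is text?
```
Trace:
  text='hello'
  text='hello', t='hello'
  text='HELLO', t='hello'
  text='HELLO', t='hello', ans='helloO'

Final answer: 'HELLO'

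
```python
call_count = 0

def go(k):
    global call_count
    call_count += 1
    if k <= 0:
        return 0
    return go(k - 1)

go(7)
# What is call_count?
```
Call trace:
go(k=7)
  go(k=6)
    go(k=5)
      go(k=4)
        go(k=3)
          go(k=2)
            go(k=1)
              go(k=0)
              -> return 0
            -> return 0
          -> return 0
        -> return 0
      -> return 0
    -> return 0
  -> return 0
-> return 0

call_count is incremented once per call. go is entered once for each k = 7, 6, 5, 4, 3, 2, 1, 0 (the k <= 0 call returns without recursing), i.e. 7 + 1 calls.
call_count = 8

Final answer: 8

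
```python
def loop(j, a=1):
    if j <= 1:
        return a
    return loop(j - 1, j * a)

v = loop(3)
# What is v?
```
Call trace:
loop(j=3, a=1)
  loop(j=2, a=3)
    loop(j=1, a=6)
    -> return 6
  -> return 6
-> return 6

Final answer: 6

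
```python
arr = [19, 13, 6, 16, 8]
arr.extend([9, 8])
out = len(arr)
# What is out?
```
Trace:
  arr=[19, 13, 6, 16, 8]
  arr=[19, 13, 6, 16, 8, 9, 8]
  arr=[19, 13, 6, 16, 8, 9, 8], out=7

Final answer: 7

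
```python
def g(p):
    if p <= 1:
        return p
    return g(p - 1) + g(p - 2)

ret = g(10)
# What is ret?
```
Call trace (a repeated sub-call is expanded the first time; later identical calls just restate its return value):
g(p=10)
  g(p=9)
    g(p=8)
      g(p=7)
        g(p=6)
          g(p=5)
            g(p=4)
              g(p=3)
                g(p=2)
                  g(p=1)
                  -> return 1
                  g(p=0)
                  -> return 0
                -> return 1
                g(p=1)
                -> return 1
              -> return 2
              g(p=2) -> return 1  (same call as traced above)
            -> return 3
            g(p=3) -> return 2  (same call as traced above)
          -> return 5
          g(p=4) -> return 3  (same call as traced above)
        -> return 8
        g(p=5) -> return 5  (same call as traced above)
      -> return 13
      g(p=6) -> return 8  (same call as traced above)
    -> return 21
    g(p=7) -> return 13  (same call as traced above)
  -> return 34
  g(p=8) -> return 21  (same call as traced above)
-> return 55

Final answer: 55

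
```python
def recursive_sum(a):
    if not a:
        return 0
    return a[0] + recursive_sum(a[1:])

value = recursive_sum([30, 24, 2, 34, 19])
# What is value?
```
Call trace:
recursive_sum(a=[30, 24, 2, 34, 19])
  recursive_sum(a=[24, 2, 34, 19])
    recursive_sum(a=[2, 34, 19])
      recursive_sum(a=[34, 19])
        recursive_sum(a=[19])
          recursive_sum(a=[])
          -> return 0
        -> return 19
      -> return 53
    -> return 55
  -> return 79
-> return 109

Final answer: 109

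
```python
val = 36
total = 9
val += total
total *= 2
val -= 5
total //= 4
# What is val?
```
Trace:
  val=36
  val=36, total=9
  val=45, total=9
  val=45, total=18
  val=40, total=18
  val=40, total=4

Final answer: 40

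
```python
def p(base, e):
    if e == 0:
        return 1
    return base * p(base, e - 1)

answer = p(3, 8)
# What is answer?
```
Call trace:
p(base=3, e=8)
  p(base=3, e=7)
    p(base=3, e=6)
      p(base=3, e=5)
        p(base=3, e=4)
          p(base=3, e=3)
            p(base=3, e=2)
              p(base=3, e=1)
                p(base=3, e=0)
                -> return 1
              -> return 3
            -> return 9
          -> return 27
        -> return 81
      -> return 243
    -> return 729
  -> return 2187
-> return 6561

Final answer: 6561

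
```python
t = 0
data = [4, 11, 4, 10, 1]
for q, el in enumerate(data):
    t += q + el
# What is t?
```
Trace:
  t=0
  t=4, q=0, el=4
  t=16, q=1, el=11
  t=22, q=2, el=4
  t=35, q=3, el=10
  t=40, q=4, el=1

Final answer: 40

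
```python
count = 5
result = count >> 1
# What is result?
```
Trace:
  count=5
  count=5, result=2

Final answer: 2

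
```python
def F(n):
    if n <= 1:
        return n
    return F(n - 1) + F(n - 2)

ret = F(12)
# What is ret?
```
Call trace (a repeated sub-call is expanded the first time; later identical calls just restate its return value):
F(n=12)
  F(n=11)
    F(n=10)
      F(n=9)
        F(n=8)
          F(n=7)
            F(n=6)
              F(n=5)
                F(n=4)
                  F(n=3)
                    F(n=2)
                      F(n=1)
                      -> return 1
                      F(n=0)
                      -> return 0
                    -> return 1
                    F(n=1)
                    -> return 1
                  -> return 2
                  F(n=2) -> return 1  (same call as traced above)
                -> return 3
                F(n=3) -> return 2  (same call as traced above)
              -> return 5
              F(n=4) -> return 3  (same call as traced above)
            -> return 8
            F(n=5) -> return 5  (same call as traced above)
          -> return 13
          F(n=6) -> return 8  (same call as traced above)
        -> return 21
        F(n=7) -> return 13  (same call as traced above)
      -> return 34
      F(n=8) -> return 21  (same call as traced above)
    -> return 55
    F(n=9) -> return 34  (same call as traced above)
  -> return 89
  F(n=10) -> return 55  (same call as traced above)
-> return 144

Final answer: 144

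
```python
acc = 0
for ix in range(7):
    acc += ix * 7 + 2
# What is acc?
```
Trace:
  acc=0
  acc=2, ix=0
  acc=11, ix=1
  acc=27, ix=2
  acc=50, ix=3
  acc=80, ix=4
  acc=117, ix=5
  acc=161, ix=6

Final answer: 161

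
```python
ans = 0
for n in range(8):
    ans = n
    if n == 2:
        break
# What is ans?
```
Trace:
  ans=0
  ans=0, n=0
  ans=1, n=1
  ans=2, n=2

Final answer: 2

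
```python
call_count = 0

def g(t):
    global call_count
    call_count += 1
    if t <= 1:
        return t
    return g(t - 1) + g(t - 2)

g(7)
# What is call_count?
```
Call trace (a repeated sub-call is expanded the first time; later identical calls just restate its return value):
g(t=7)
  g(t=6)
    g(t=5)
      g(t=4)
        g(t=3)
          g(t=2)
            g(t=1)
            -> return 1
            g(t=0)
            -> return 0
          -> return 1
          g(t=1)
          -> return 1
        -> return 2
        g(t=2) -> return 1  (same call as traced above)
      -> return 3
      g(t=3) -> return 2  (same call as traced above)
    -> return 5
    g(t=4) -> return 3  (same call as traced above)
  -> return 8
  g(t=5) -> return 5  (same call as traced above)
-> return 13

call_count is incremented once per call, so count the calls in each subtree. Let C(t) = number of calls made by g(t).
C(0) = C(1) = 1 (base case, no recursion); C(t) = 1 + C(t - 1) + C(t - 2) otherwise.
C(2) = 1 + C(1) + C(0) = 1 + 1 + 1 = 3
C(3) = 1 + C(2) + C(1) = 1 + 3 + 1 = 5
C(4) = 1 + C(3) + C(2) = 1 + 5 + 3 = 9
C(5) = 1 + C(4) + C(3) = 1 + 9 + 5 = 15
C(6) = 1 + C(5) + C(4) = 1 + 15 + 9 = 25
C(7) = 1 + C(6) + C(5) = 1 + 25 + 15 = 41
call_count = C(7) = 41

Final answer: 41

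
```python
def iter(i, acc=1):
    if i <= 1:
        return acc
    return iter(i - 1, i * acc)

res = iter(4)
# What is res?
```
Call trace:
iter(i=4, acc=1)
  iter(i=3, acc=4)
    iter(i=2, acc=12)
      iter(i=1, acc=24)
      -> return 24
    -> return 24
  -> return 24
-> return 24

Final answer: 24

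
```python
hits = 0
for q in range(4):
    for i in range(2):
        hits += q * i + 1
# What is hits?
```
Trace:
  hits=0
  hits=1, q=0, i=0
  hits=2, q=0, i=1
  hits=3, q=1, i=0
  hits=5, q=1, i=1
  hits=6, q=2, i=0
  hits=9, q=2, i=1
  hits=10, q=3, i=0
  hits=14, q=3, i=1

Final answer: 14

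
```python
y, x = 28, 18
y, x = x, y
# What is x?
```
Trace:
  y=28, x=18
  y=18, x=28

Final answer: 28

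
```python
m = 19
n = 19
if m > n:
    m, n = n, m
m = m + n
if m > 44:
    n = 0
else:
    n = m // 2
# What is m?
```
Trace:
  m=19
  m=19, n=19
  m=19, n=19
  m=38, n=19
  m=38, n=19

Final answer: 38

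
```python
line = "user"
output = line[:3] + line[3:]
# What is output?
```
Trace:
  line='user'
  line='user', output='user'

Final answer: 'user'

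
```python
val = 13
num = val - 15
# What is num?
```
Trace:
  val=13
  val=13, num=-2

Final answer: -2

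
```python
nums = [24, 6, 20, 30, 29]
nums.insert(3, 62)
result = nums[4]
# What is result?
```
Trace:
  nums=[24, 6, 20, 30, 29]
  nums=[24, 6, 20, 62, 30, 29]
  nums=[24, 6, 20, 62, 30, 29], result=30

Final answer: 30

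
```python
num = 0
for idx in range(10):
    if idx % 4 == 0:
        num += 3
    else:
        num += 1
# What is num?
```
Trace:
  num=0
  num=3, idx=0
  num=4, idx=1
  num=5, idx=2
  num=6, idx=3
  num=9, idx=4
  num=10, idx=5
  num=11, idx=6
  num=12, idx=7
  num=15, idx=8
  num=16, idx=9

Final answer: 16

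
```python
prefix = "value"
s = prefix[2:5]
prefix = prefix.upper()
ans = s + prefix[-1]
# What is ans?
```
Trace:
  prefix='value'
  prefix='value', s='lue'
  prefix='VALUE', s='lue'
  prefix='VALUE', s='lue', ans='lueE'

Final answer: 'lueE'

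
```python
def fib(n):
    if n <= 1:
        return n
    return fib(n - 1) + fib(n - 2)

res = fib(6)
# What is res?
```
Call trace (a repeated sub-call is expanded the first time; later identical calls just restate its return value):
fib(n=6)
  fib(n=5)
    fib(n=4)
      fib(n=3)
        fib(n=2)
          fib(n=1)
          -> return 1
          fib(n=0)
          -> return 0
        -> return 1
        fib(n=1)
        -> return 1
      -> return 2
      fib(n=2) -> return 1  (same call as traced above)
    -> return 3
    fib(n=3) -> return 2  (same call as traced above)
  -> return 5
  fib(n=4) -> return 3  (same call as traced above)
-> return 8

Final answer: 8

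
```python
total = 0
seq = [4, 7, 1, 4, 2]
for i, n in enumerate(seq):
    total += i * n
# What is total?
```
Trace:
  total=0
  total=0, i=0, n=4
  total=7, i=1, n=7
  total=9, i=2, n=1
  total=21, i=3, n=4
  total=29, i=4, n=2

Final answer: 29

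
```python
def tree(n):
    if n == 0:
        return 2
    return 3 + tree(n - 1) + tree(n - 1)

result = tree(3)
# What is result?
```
Call trace (a repeated sub-call is expanded the first time; later identical calls just restate its return value):
tree(n=3)
  tree(n=2)
    tree(n=1)
      tree(n=0)
      -> return 2
      tree(n=0)
      -> return 2
    -> return 7
    tree(n=1) -> return 7  (same call as traced above)
  -> return 17
  tree(n=2) -> return 17  (same call as traced above)
-> return 37

Final answer: 37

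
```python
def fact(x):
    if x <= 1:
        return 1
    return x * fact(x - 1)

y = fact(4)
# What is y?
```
Call trace:
fact(x=4)
  fact(x=3)
    fact(x=2)
      fact(x=1)
      -> return 1
    -> return 2
  -> return 6
-> return 24

Final answer: 24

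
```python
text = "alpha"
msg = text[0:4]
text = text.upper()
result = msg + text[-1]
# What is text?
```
Trace:
  text='alpha'
  text='alpha', msg='alph'
  text='ALPHA', msg='alph'
  text='ALPHA', msg='alph', result='alphA'

Final answer: 'ALPHA'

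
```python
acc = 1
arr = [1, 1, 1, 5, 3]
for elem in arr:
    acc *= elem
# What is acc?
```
Trace:
  acc=1
  acc=1, elem=1
  acc=1, elem=1
  acc=1, elem=1
  acc=5, elem=5
  acc=15, elem=3

Final answer: 15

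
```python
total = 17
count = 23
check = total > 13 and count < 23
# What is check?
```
Trace:
  total=17
  total=17, count=23
  total=17, count=23, check=False

Final answer: False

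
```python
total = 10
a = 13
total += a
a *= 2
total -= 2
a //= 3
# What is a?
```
Trace:
  total=10
  total=10, a=13
  total=23, a=13
  total=23, a=26
  total=21, a=26
  total=21, a=8

Final answer: 8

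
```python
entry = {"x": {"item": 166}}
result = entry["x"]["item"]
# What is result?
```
Trace:
  entry={'x': {'item': 166}}
  entry={'x': {'item': 166}}, result=166

Final answer: 166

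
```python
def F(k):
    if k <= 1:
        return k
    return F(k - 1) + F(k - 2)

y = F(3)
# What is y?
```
Call trace:
F(k=3)
  F(k=2)
    F(k=1)
    -> return 1
    F(k=0)
    -> return 0
  -> return 1
  F(k=1)
  -> return 1
-> return 2

Final answer: 2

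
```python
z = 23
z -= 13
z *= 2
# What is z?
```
Trace:
  z=23
  z=10
  z=20

Final answer: 20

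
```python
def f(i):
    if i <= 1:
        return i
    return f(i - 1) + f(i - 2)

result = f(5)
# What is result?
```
Call trace (a repeated sub-call is expanded the first time; later identical calls just restate its return value):
f(i=5)
  f(i=4)
    f(i=3)
      f(i=2)
        f(i=1)
        -> return 1
        f(i=0)
        -> return 0
      -> return 1
      f(i=1)
      -> return 1
    -> return 2
    f(i=2) -> return 1  (same call as traced above)
  -> return 3
  f(i=3) -> return 2  (same call as traced above)
-> return 5

Final answer: 5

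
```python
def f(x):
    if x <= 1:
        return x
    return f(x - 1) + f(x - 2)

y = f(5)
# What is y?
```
Call trace (a repeated sub-call is expanded the first time; later identical calls just restate its return value):
f(x=5)
  f(x=4)
    f(x=3)
      f(x=2)
        f(x=1)
        -> return 1
        f(x=0)
        -> return 0
      -> return 1
      f(x=1)
      -> return 1
    -> return 2
    f(x=2) -> return 1  (same call as traced above)
  -> return 3
  f(x=3) -> return 2  (same call as traced above)
-> return 5

Final answer: 5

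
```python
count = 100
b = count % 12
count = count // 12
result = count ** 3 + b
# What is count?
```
Trace:
  count=100
  count=100, b=4
  count=8, b=4
  count=8, b=4, result=516

Final answer: 8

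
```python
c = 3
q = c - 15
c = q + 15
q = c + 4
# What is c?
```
Trace:
  c=3
  c=3, q=-12
  c=3, q=-12
  c=3, q=7

Final answer: 3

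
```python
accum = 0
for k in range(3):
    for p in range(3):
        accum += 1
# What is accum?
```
Trace:
  accum=0
  accum=1, k=0, p=0
  accum=2, k=0, p=1
  accum=3, k=0, p=2
  accum=4, k=1, p=0
  accum=5, k=1, p=1
  accum=6, k=1, p=2
  accum=7, k=2, p=0
  accum=8, k=2, p=1
  accum=9, k=2, p=2

Final answer: 9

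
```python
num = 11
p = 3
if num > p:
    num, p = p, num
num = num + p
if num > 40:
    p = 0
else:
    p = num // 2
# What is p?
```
Trace:
  num=11
  num=11, p=3
  num=3, p=11
  num=14, p=11
  num=14, p=7

Final answer: 7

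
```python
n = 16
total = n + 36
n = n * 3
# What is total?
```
Trace:
  n=16
  n=16, total=52
  n=48, total=52

Final answer: 52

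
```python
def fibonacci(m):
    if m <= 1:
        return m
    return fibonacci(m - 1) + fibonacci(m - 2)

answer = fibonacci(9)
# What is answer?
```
Call trace (a repeated sub-call is expanded the first time; later identical calls just restate its return value):
fibonacci(m=9)
  fibonacci(m=8)
    fibonacci(m=7)
      fibonacci(m=6)
        fibonacci(m=5)
          fibonacci(m=4)
            fibonacci(m=3)
              fibonacci(m=2)
                fibonacci(m=1)
                -> return 1
                fibonacci(m=0)
                -> return 0
              -> return 1
              fibonacci(m=1)
              -> return 1
            -> return 2
            fibonacci(m=2) -> return 1  (same call as traced above)
          -> return 3
          fibonacci(m=3) -> return 2  (same call as traced above)
        -> return 5
        fibonacci(m=4) -> return 3  (same call as traced above)
      -> return 8
      fibonacci(m=5) -> return 5  (same call as traced above)
    -> return 13
    fibonacci(m=6) -> return 8  (same call as traced above)
  -> return 21
  fibonacci(m=7) -> return 13  (same call as traced above)
-> return 34

Final answer: 34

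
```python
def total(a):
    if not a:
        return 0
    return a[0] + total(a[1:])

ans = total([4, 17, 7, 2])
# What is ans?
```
Call trace:
total(a=[4, 17, 7, 2])
  total(a=[17, 7, 2])
    total(a=[7, 2])
      total(a=[2])
        total(a=[])
        -> return 0
      -> return 2
    -> return 9
  -> return 26
-> return 30

Final answer: 30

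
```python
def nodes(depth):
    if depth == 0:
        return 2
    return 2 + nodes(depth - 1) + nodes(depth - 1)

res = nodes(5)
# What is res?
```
Call trace (a repeated sub-call is expanded the first time; later identical calls just restate its return value):
nodes(depth=5)
  nodes(depth=4)
    nodes(depth=3)
      nodes(depth=2)
        nodes(depth=1)
          nodes(depth=0)
          -> return 2
          nodes(depth=0)
          -> return 2
        -> return 6
        nodes(depth=1) -> return 6  (same call as traced above)
      -> return 14
      nodes(depth=2) -> return 14  (same call as traced above)
    -> return 30
    nodes(depth=3) -> return 30  (same call as traced above)
  -> return 62
  nodes(depth=4) -> return 62  (same call as traced above)
-> return 126

Final answer: 126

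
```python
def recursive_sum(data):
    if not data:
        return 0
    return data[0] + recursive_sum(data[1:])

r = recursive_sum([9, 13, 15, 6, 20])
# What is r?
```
Call trace:
recursive_sum(data=[9, 13, 15, 6, 20])
  recursive_sum(data=[13, 15, 6, 20])
    recursive_sum(data=[15, 6, 20])
      recursive_sum(data=[6, 20])
        recursive_sum(data=[20])
          recursive_sum(data=[])
          -> return 0
        -> return 20
      -> return 26
    -> return 41
  -> return 54
-> return 63

Final answer: 63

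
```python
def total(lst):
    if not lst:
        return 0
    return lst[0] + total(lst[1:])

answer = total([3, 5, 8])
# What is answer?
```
Call trace:
total(lst=[3, 5, 8])
  total(lst=[5, 8])
    total(lst=[8])
      total(lst=[])
      -> return 0
    -> return 8
  -> return 13
-> return 16

Final answer: 16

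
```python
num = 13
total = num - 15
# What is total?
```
Trace:
  num=13
  num=13, total=-2

Final answer: -2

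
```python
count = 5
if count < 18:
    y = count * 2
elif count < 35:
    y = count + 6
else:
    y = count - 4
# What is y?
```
Trace:
  count=5
  count=5, y=10

Final answer: 10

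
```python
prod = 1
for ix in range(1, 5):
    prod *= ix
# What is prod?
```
Trace:
  prod=1
  prod=1, ix=1
  prod=2, ix=2
  prod=6, ix=3
  prod=24, ix=4

Final answer: 24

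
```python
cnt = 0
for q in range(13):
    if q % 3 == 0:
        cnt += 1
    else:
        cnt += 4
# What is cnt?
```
Trace:
  cnt=0
  cnt=1, q=0
  cnt=5, q=1
  cnt=9, q=2
  cnt=10, q=3
  cnt=14, q=4
  cnt=18, q=5
  cnt=19, q=6
  cnt=23, q=7
  cnt=27, q=8
  cnt=28, q=9
  cnt=32, q=10
  cnt=36, q=11
  cnt=37, q=12

Final answer: 37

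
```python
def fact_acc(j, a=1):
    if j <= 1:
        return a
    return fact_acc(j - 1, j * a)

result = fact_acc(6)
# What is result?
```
Call trace:
fact_acc(j=6, a=1)
  fact_acc(j=5, a=6)
    fact_acc(j=4, a=30)
      fact_acc(j=3, a=120)
        fact_acc(j=2, a=360)
          fact_acc(j=1, a=720)
          -> return 720
        -> return 720
      -> return 720
    -> return 720
  -> return 720
-> return 720

Final answer: 720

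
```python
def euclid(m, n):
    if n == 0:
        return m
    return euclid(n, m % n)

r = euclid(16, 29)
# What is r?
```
Call trace:
euclid(m=16, n=29)
  euclid(m=29, n=16)
    euclid(m=16, n=13)
      euclid(m=13, n=3)
        euclid(m=3, n=1)
          euclid(m=1, n=0)
          -> return 1
        -> return 1
      -> return 1
    -> return 1
  -> return 1
-> return 1

Final answer: 1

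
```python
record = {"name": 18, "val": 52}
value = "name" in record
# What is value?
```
Trace:
  record={'name': 18, 'val': 52}
  record={'name': 18, 'val': 52}, value=True

Final answer: True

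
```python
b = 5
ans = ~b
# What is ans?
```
Trace:
  b=5
  b=5, ans=-6

Final answer: -6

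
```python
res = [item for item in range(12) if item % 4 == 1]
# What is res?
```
Trace:
  item=0
  item=1
  item=2
  item=3
  item=4
  item=5
  item=6
  item=7
  item=8
  item=9
  item=10
  item=11
  res=[1, 5, 9]

Final answer: [1, 5, 9]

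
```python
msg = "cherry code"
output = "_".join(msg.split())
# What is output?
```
Trace:
  msg='cherry code'
  msg='cherry code', output='cherry_code'

Final answer: 'cherry_code'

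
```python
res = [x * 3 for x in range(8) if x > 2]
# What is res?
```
Trace:
  x=0
  x=1
  x=2
  x=3
  x=4
  x=5
  x=6
  x=7
  res=[9, 12, 15, 18, 21]

Final answer: [9, 12, 15, 18, 21]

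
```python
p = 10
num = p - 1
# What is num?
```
Trace:
  p=10
  p=10, num=9

Final answer: 9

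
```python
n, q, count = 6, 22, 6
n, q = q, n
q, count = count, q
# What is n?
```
Trace:
  n=6, q=22, count=6
  n=22, q=6, count=6
  n=22, q=6, count=6

Final answer: 22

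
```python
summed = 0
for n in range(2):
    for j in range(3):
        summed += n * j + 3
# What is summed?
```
Trace:
  summed=0
  summed=3, n=0, j=0
  summed=6, n=0, j=1
  summed=9, n=0, j=2
  summed=12, n=1, j=0
  summed=16, n=1, j=1
  summed=21, n=1, j=2

Final answer: 21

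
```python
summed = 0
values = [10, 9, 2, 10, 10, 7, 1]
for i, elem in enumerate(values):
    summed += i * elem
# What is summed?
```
Trace:
  summed=0
  summed=0, i=0, elem=10
  summed=9, i=1, elem=9
  summed=13, i=2, elem=2
  summed=43, i=3, elem=10
  summed=83, i=4, elem=10
  summed=118, i=5, elem=7
  summed=124, i=6, elem=1

Final answer: 124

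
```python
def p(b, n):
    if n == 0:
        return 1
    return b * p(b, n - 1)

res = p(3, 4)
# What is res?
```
Call trace:
p(b=3, n=4)
  p(b=3, n=3)
    p(b=3, n=2)
      p(b=3, n=1)
        p(b=3, n=0)
        -> return 1
      -> return 3
    -> return 9
  -> return 27
-> return 81

Final answer: 81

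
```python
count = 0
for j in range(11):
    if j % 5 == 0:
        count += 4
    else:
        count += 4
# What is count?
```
Trace:
  count=0
  count=4, j=0
  count=8, j=1
  count=12, j=2
  count=16, j=3
  count=20, j=4
  count=24, j=5
  count=28, j=6
  count=32, j=7
  count=36, j=8
  count=40, j=9
  count=44, j=10

Final answer: 44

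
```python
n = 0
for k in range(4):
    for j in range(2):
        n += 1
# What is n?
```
Trace:
  n=0
  n=1, k=0, j=0
  n=2, k=0, j=1
  n=3, k=1, j=0
  n=4, k=1, j=1
  n=5, k=2, j=0
  n=6, k=2, j=1
  n=7, k=3, j=0
  n=8, k=3, j=1

Final answer: 8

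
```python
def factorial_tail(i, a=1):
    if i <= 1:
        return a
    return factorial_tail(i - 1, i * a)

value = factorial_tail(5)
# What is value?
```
Call trace:
factorial_tail(i=5, a=1)
  factorial_tail(i=4, a=5)
    factorial_tail(i=3, a=20)
      factorial_tail(i=2, a=60)
        factorial_tail(i=1, a=120)
        -> return 120
      -> return 120
    -> return 120
  -> return 120
-> return 120

Final answer: 120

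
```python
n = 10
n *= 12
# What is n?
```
Trace:
  n=10
  n=120

Final answer: 120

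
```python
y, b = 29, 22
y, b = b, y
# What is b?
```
Trace:
  y=29, b=22
  y=22, b=29

Final answer: 29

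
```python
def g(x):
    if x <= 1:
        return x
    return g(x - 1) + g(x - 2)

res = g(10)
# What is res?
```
Call trace (a repeated sub-call is expanded the first time; later identical calls just restate its return value):
g(x=10)
  g(x=9)
    g(x=8)
      g(x=7)
        g(x=6)
          g(x=5)
            g(x=4)
              g(x=3)
                g(x=2)
                  g(x=1)
                  -> return 1
                  g(x=0)
                  -> return 0
                -> return 1
                g(x=1)
                -> return 1
              -> return 2
              g(x=2) -> return 1  (same call as traced above)
            -> return 3
            g(x=3) -> return 2  (same call as traced above)
          -> return 5
          g(x=4) -> return 3  (same call as traced above)
        -> return 8
        g(x=5) -> return 5  (same call as traced above)
      -> return 13
      g(x=6) -> return 8  (same call as traced above)
    -> return 21
    g(x=7) -> return 13  (same call as traced above)
  -> return 34
  g(x=8) -> return 21  (same call as traced above)
-> return 55

Final answer: 55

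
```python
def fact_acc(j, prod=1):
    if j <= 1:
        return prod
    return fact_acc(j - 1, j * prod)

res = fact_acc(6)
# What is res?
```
Call trace:
fact_acc(j=6, prod=1)
  fact_acc(j=5, prod=6)
    fact_acc(j=4, prod=30)
      fact_acc(j=3, prod=120)
        fact_acc(j=2, prod=360)
          fact_acc(j=1, prod=720)
          -> return 720
        -> return 720
      -> return 720
    -> return 720
  -> return 720
-> return 720

Final answer: 720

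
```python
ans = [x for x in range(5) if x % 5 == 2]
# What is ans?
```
Trace:
  x=0
  x=1
  x=2
  x=3
  x=4
  ans=[2]

Final answer: [2]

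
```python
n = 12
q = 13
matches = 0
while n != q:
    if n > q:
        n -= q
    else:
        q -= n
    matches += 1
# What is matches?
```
Trace:
  n=12
  n=12, q=13
  n=12, q=13, matches=0
  n=12, q=1, matches=1
  n=11, q=1, matches=2
  n=10, q=1, matches=3
  n=9, q=1, matches=4
  n=8, q=1, matches=5
  n=7, q=1, matches=6
  n=6, q=1, matches=7
  n=5, q=1, matches=8
  n=4, q=1, matches=9
  n=3, q=1, matches=10
  n=2, q=1, matches=11
  n=1, q=1, matches=12

Final answer: 12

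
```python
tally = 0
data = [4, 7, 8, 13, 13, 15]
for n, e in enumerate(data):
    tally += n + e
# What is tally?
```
Trace:
  tally=0
  tally=4, n=0, e=4
  tally=12, n=1, e=7
  tally=22, n=2, e=8
  tally=38, n=3, e=13
  tally=55, n=4, e=13
  tally=75, n=5, e=15

Final answer: 75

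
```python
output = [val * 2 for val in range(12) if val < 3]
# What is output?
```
Trace:
  val=0
  val=1
  val=2
  val=3
  val=4
  val=5
  val=6
  val=7
  val=8
  val=9
  val=10
  val=11
  output=[0, 2, 4]

Final answer: [0, 2, 4]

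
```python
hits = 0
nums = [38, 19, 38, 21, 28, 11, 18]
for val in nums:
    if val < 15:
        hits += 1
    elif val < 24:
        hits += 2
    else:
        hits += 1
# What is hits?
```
Trace:
  hits=0
  hits=1, val=38
  hits=3, val=19
  hits=4, val=38
  hits=6, val=21
  hits=7, val=28
  hits=8, val=11
  hits=10, val=18

Final answer: 10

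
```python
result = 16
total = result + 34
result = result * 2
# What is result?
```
Trace:
  result=16
  result=16, total=50
  result=32, total=50

Final answer: 32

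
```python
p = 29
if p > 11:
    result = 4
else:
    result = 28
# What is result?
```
Trace:
  p=29
  p=29, result=4

Final answer: 4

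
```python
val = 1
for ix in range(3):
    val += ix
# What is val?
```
Trace:
  val=1
  val=1, ix=0
  val=2, ix=1
  val=4, ix=2

Final answer: 4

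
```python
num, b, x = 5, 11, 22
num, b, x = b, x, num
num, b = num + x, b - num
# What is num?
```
Trace:
  num=5, b=11, x=22
  num=11, b=22, x=5
  num=16, b=11, x=5

Final answer: 16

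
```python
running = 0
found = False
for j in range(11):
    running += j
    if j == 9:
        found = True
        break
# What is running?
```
Trace:
  running=0
  running=0, found=False
  running=0, found=False, j=0
  running=1, found=False, j=1
  running=3, found=False, j=2
  running=6, found=False, j=3
  running=10, found=False, j=4
  running=15, found=False, j=5
  running=21, found=False, j=6
  running=28, found=False, j=7
  running=36, found=False, j=8
  running=45, found=True, j=9

Final answer: 45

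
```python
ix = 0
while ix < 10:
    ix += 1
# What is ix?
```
Trace:
  ix=0
  ix=1
  ix=2
  ix=3
  ix=4
  ix=5
  ix=6
  ix=7
  ix=8
  ix=9
  ix=10

Final answer: 10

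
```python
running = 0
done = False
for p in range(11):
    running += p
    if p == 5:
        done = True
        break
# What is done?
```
Trace:
  running=0
  running=0, done=False
  running=0, done=False, p=0
  running=1, done=False, p=1
  running=3, done=False, p=2
  running=6, done=False, p=3
  running=10, done=False, p=4
  running=15, done=True, p=5

Final answer: True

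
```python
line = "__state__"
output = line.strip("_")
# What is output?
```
Trace:
  line='__state__'
  line='__state__', output='state'

Final answer: 'state'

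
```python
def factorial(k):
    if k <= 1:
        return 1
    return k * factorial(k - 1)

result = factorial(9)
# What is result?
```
Call trace:
factorial(k=9)
  factorial(k=8)
    factorial(k=7)
      factorial(k=6)
        factorial(k=5)
          factorial(k=4)
            factorial(k=3)
              factorial(k=2)
                factorial(k=1)
                -> return 1
              -> return 2
            -> return 6
          -> return 24
        -> return 120
      -> return 720
    -> return 5040
  -> return 40320
-> return 362880

Final answer: 362880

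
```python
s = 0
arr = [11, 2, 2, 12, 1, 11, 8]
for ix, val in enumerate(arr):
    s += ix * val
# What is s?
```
Trace:
  s=0
  s=0, ix=0, val=11
  s=2, ix=1, val=2
  s=6, ix=2, val=2
  s=42, ix=3, val=12
  s=46, ix=4, val=1
  s=101, ix=5, val=11
  s=149, ix=6, val=8

Final answer: 149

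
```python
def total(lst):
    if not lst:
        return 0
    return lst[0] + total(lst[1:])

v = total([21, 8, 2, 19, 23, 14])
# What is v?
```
Call trace:
total(lst=[21, 8, 2, 19, 23, 14])
  total(lst=[8, 2, 19, 23, 14])
    total(lst=[2, 19, 23, 14])
      total(lst=[19, 23, 14])
        total(lst=[23, 14])
          total(lst=[14])
            total(lst=[])
            -> return 0
          -> return 14
        -> return 37
      -> return 56
    -> return 58
  -> return 66
-> return 87

Final answer: 87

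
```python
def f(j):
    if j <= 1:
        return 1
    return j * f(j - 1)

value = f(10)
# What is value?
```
Call trace:
f(j=10)
  f(j=9)
    f(j=8)
      f(j=7)
        f(j=6)
          f(j=5)
            f(j=4)
              f(j=3)
                f(j=2)
                  f(j=1)
                  -> return 1
                -> return 2
              -> return 6
            -> return 24
          -> return 120
        -> return 720
      -> return 5040
    -> return 40320
  -> return 362880
-> return 3628800

Final answer: 3628800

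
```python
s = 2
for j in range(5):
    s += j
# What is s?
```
Trace:
  s=2
  s=2, j=0
  s=3, j=1
  s=5, j=2
  s=8, j=3
  s=12, j=4

Final answer: 12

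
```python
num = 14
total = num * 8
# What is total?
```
Trace:
  num=14
  num=14, total=112

Final answer: 112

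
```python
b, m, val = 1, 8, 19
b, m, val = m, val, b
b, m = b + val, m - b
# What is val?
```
Trace:
  b=1, m=8, val=19
  b=8, m=19, val=1
  b=9, m=11, val=1

Final answer: 1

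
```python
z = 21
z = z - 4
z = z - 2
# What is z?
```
Trace:
  z=21
  z=17
  z=15

Final answer: 15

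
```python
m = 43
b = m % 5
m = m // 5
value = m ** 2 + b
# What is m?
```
Trace:
  m=43
  m=43, b=3
  m=8, b=3
  m=8, b=3, value=67

Final answer: 8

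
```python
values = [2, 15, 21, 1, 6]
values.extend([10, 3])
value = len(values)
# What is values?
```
Trace:
  values=[2, 15, 21, 1, 6]
  values=[2, 15, 21, 1, 6, 10, 3]
  values=[2, 15, 21, 1, 6, 10, 3], value=7

Final answer: [2, 15, 21, 1, 6, 10, 3]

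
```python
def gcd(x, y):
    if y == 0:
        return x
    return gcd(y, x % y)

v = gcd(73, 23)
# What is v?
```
Call trace:
gcd(x=73, y=23)
  gcd(x=23, y=4)
    gcd(x=4, y=3)
      gcd(x=3, y=1)
        gcd(x=1, y=0)
        -> return 1
      -> return 1
    -> return 1
  -> return 1
-> return 1

Final answer: 1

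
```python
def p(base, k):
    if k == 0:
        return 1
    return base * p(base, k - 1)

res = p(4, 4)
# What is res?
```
Call trace:
p(base=4, k=4)
  p(base=4, k=3)
    p(base=4, k=2)
      p(base=4, k=1)
        p(base=4, k=0)
        -> return 1
      -> return 4
    -> return 16
  -> return 64
-> return 256

Final answer: 256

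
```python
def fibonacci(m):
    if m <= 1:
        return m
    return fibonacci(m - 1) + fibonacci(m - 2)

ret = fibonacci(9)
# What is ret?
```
Call trace (a repeated sub-call is expanded the first time; later identical calls just restate its return value):
fibonacci(m=9)
  fibonacci(m=8)
    fibonacci(m=7)
      fibonacci(m=6)
        fibonacci(m=5)
          fibonacci(m=4)
            fibonacci(m=3)
              fibonacci(m=2)
                fibonacci(m=1)
                -> return 1
                fibonacci(m=0)
                -> return 0
              -> return 1
              fibonacci(m=1)
              -> return 1
            -> return 2
            fibonacci(m=2) -> return 1  (same call as traced above)
          -> return 3
          fibonacci(m=3) -> return 2  (same call as traced above)
        -> return 5
        fibonacci(m=4) -> return 3  (same call as traced above)
      -> return 8
      fibonacci(m=5) -> return 5  (same call as traced above)
    -> return 13
    fibonacci(m=6) -> return 8  (same call as traced above)
  -> return 21
  fibonacci(m=7) -> return 13  (same call as traced above)
-> return 34

Final answer: 34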